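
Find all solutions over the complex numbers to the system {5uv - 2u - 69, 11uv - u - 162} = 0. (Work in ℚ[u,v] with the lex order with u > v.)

Compute a lex Gröbner basis by Buchberger's algorithm.
f_1 = 5uv - 2u - 69, LT = uv.
f_2 = 11uv - u - 162, LT = uv.

S(f_1,f_2): lcm = uv. S = -17/55u + 51/55.
  leading term u: no divisor's leading term divides it; move -17/55u to the remainder.
  leading term 1: no divisor's leading term divides it; move 51/55 to the remainder.
  remainder -17/55u + 51/55 ≠ 0; add h_3 = -17/55u + 51/55 to the basis.

S(f_1,h_3): lcm = uv. S = -⅖u + 3v - 69/5.
  leading term u: subtract (22/17)·h_3 from -⅖u + 3v - 69/5 → 3v - 15
  leading term v: no divisor's leading term divides it; move 3v to the remainder.
  leading term 1: no divisor's leading term divides it; move -15 to the remainder.
  remainder 3v - 15 ≠ 0; add h_4 = 3v - 15 to the basis.

The other S-polynomials (S(f_2,h_3), S(f_1,h_4), S(f_2,h_4), S(h_3,h_4)) all reduce to 0 modulo the current basis, so we have a Gröbner basis.
Inter-reduce: drop elements whose leading term is divisible by another's, tail-reduce, and make monic.
Reduced Gröbner basis: {u - 3, v - 5}.

Elimination: the polynomial v - 5 lies in the elimination ideal for v, so v ∈ {5}. For each such v, the remaining basis elements (now univariate) give the rest of the solution.
  v = 5: the earlier basis element becomes u - 3 = 0, giving u = 3 — point (3, 5).

{(3, 5)}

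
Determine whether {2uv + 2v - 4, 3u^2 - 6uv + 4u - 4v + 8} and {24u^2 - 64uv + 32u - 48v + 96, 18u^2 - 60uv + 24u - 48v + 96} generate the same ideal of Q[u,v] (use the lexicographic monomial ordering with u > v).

Yes, the ideals are equal.

Since reduced Gröbner bases are canonical representatives of ideals under a given ordering, it suffices to compute and compare them.
Buchberger on the first generating set:
f_1 = 2uv + 2v - 4, LT = uv.
f_2 = 3u^2 - 6uv + 4u - 4v + 8, LT = u^2.

S(f_1,f_2): lcm = u^2v. S = 2uv^2 - 1/3uv - 2u + 4/3v^2 - 8/3v.
  leading term uv^2: subtract (v)·f_1 from 2uv^2 - 1/3uv - 2u + 4/3v^2 - 8/3v → -1/3uv - 2u - 2/3v^2 + 4/3v
  leading term uv: subtract (-1/6)·f_1 from -1/3uv - 2u - 2/3v^2 + 4/3v → -2u - 2/3v^2 + 5/3v - 2/3
  leading term u: no divisor's leading term divides it; move -2u to the remainder.
  leading term v^2: no divisor's leading term divides it; move -2/3v^2 to the remainder.
  leading term v: no divisor's leading term divides it; move 5/3v to the remainder.
  leading term 1: no divisor's leading term divides it; move -2/3 to the remainder.
  remainder -2u - 2/3v^2 + 5/3v - 2/3 ≠ 0; add g_3 = -2u - 2/3v^2 + 5/3v - 2/3 to the basis.

S(f_1,g_3): lcm = uv. S = -1/3v^3 + 5/6v^2 + 2/3v - 2.
  leading term v^3: no divisor's leading term divides it; move -1/3v^3 to the remainder.
  leading term v^2: no divisor's leading term divides it; move 5/6v^2 to the remainder.
  leading term v: no divisor's leading term divides it; move 2/3v to the remainder.
  leading term 1: no divisor's leading term divides it; move -2 to the remainder.
  remainder -1/3v^3 + 5/6v^2 + 2/3v - 2 ≠ 0; add g_4 = -1/3v^3 + 5/6v^2 + 2/3v - 2 to the basis.

The other S-polynomials (S(f_2,g_3), S(f_1,g_4), S(f_2,g_4), S(g_3,g_4)) all reduce to 0 modulo the current basis, so we have a Gröbner basis.
Inter-reduce: drop elements whose leading term is divisible by another's, tail-reduce, and make monic.
Reduced Gröbner basis: {u + 1/3v^2 - 5/6v + 1/3, v^3 - 5/2v^2 - 2v + 6}.

Buchberger on the second generating set:
h_1 = 24u^2 - 64uv + 32u - 48v + 96, LT = u^2.
h_2 = 18u^2 - 60uv + 24u - 48v + 96, LT = u^2.

S(h_1,h_2): lcm = u^2. S = 2/3uv + 2/3v - 4/3.
  leading term uv: no divisor's leading term divides it; move 2/3uv to the remainder.
  leading term v: no divisor's leading term divides it; move 2/3v to the remainder.
  leading term 1: no divisor's leading term divides it; move -4/3 to the remainder.
  remainder 2/3uv + 2/3v - 4/3 ≠ 0; add k_3 = 2/3uv + 2/3v - 4/3 to the basis.

S(h_1,k_3): lcm = u^2v. S = -8/3uv^2 + 1/3uv + 2u - 2v^2 + 4v.
  leading term uv^2: subtract (-4v)·k_3 from -8/3uv^2 + 1/3uv + 2u - 2v^2 + 4v → 1/3uv + 2u + 2/3v^2 - 4/3v
  leading term uv: subtract (1/2)·k_3 from 1/3uv + 2u + 2/3v^2 - 4/3v → 2u + 2/3v^2 - 5/3v + 2/3
  leading term u: no divisor's leading term divides it; move 2u to the remainder.
  leading term v^2: no divisor's leading term divides it; move 2/3v^2 to the remainder.
  leading term v: no divisor's leading term divides it; move -5/3v to the remainder.
  leading term 1: no divisor's leading term divides it; move 2/3 to the remainder.
  remainder 2u + 2/3v^2 - 5/3v + 2/3 ≠ 0; add k_4 = 2u + 2/3v^2 - 5/3v + 2/3 to the basis.

S(k_3,k_4): lcm = uv. S = -1/3v^3 + 5/6v^2 + 2/3v - 2.
  leading term v^3: no divisor's leading term divides it; move -1/3v^3 to the remainder.
  leading term v^2: no divisor's leading term divides it; move 5/6v^2 to the remainder.
  leading term v: no divisor's leading term divides it; move 2/3v to the remainder.
  leading term 1: no divisor's leading term divides it; move -2 to the remainder.
  remainder -1/3v^3 + 5/6v^2 + 2/3v - 2 ≠ 0; add k_5 = -1/3v^3 + 5/6v^2 + 2/3v - 2 to the basis.

The other S-polynomials (S(h_2,k_3), S(h_1,k_4), S(h_2,k_4), S(h_1,k_5), S(h_2,k_5), S(k_3,k_5), S(k_4,k_5)) all reduce to 0 modulo the current basis, so we have a Gröbner basis.
Inter-reduce: drop elements whose leading term is divisible by another's, tail-reduce, and make monic.
Reduced Gröbner basis: {u + 1/3v^2 - 5/6v + 1/3, v^3 - 5/2v^2 - 2v + 6}.

The two bases agree; hence the ideals are identical.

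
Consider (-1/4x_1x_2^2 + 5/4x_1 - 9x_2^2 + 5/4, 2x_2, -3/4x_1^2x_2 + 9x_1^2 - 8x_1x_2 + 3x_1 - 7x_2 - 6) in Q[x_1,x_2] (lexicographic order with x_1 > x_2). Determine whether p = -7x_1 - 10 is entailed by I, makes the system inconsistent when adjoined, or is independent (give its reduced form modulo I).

First compute the reduced Gröbner basis of I by Buchberger's algorithm.
f_1 = -1/4x_1x_2^2 + 5/4x_1 - 9x_2^2 + 5/4, LT = x_1x_2^2.
f_2 = 2x_2, LT = x_2.
f_3 = -3/4x_1^2x_2 + 9x_1^2 - 8x_1x_2 + 3x_1 - 7x_2 - 6, LT = x_1^2x_2.

S(f_1,f_2): lcm = x_1x_2^2. S = -5x_1 + 36x_2^2 - 5.
  leading term x_1: no divisor's leading term divides it; move -5x_1 to the remainder.
  leading term x_2^2: subtract (18x_2)·f_2 from 36x_2^2 - 5 → -5
  leading term 1: no divisor's leading term divides it; move -5 to the remainder.
  remainder -5x_1 - 5 ≠ 0; add h_4 = -5x_1 - 5 to the basis.

The other S-polynomials (S(f_1,f_3), S(f_2,f_3), S(f_1,h_4), S(f_2,h_4), S(f_3,h_4)) all reduce to 0 modulo the current basis, so we have a Gröbner basis.
Inter-reduce: drop elements whose leading term is divisible by another's, tail-reduce, and make monic.
Reduced Gröbner basis: {x_1 + 1, x_2}.
Label its elements g_1 = x_1 + 1, g_2 = x_2.

Reduce p = -7x_1 - 10 modulo G:
  leading term x_1: subtract (-7)·g_1 from -7x_1 - 10 → -3
  leading term 1: no divisor's leading term divides it; move -3 to the remainder.
  normal form = -3.
The normal form is nonzero, so p ∉ I. Since p minus its normal form lies in I, I + (p) = I + (r) where r = -3; decide whether this ideal is the whole ring.
Here r = -3 is a nonzero constant, hence a unit: 1 ∈ I + (p), the Gröbner basis of I + (p) is {1}, and the enlarged system has no common solution — adjoining p is inconsistent.

Adjoining -7x_1 - 10 makes the ideal the whole ring: the system is inconsistent.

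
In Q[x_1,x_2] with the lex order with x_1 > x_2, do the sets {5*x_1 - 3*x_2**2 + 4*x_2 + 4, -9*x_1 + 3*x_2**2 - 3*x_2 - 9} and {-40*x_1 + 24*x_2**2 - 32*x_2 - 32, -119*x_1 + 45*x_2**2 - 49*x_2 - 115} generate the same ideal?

Two ideals are equal iff their reduced Gröbner bases coincide (the reduced basis is unique for a fixed ordering).
Buchberger on the first generating set:
f_1 = 5*x_1 - 3*x_2**2 + 4*x_2 + 4, LT = x_1.
f_2 = -9*x_1 + 3*x_2**2 - 3*x_2 - 9, LT = x_1.

S(f_1,f_2): lcm = x_1. S = -4/15*x_2**2 + 7/15*x_2 - 1/5.
  leading term x_2**2: no divisor's leading term divides it; move -4/15*x_2**2 to the remainder.
  leading term x_2: no divisor's leading term divides it; move 7/15*x_2 to the remainder.
  leading term 1: no divisor's leading term divides it; move -1/5 to the remainder.
  remainder -4/15*x_2**2 + 7/15*x_2 - 1/5 ≠ 0; add g_3 = -4/15*x_2**2 + 7/15*x_2 - 1/5 to the basis.

The other S-polynomials (S(f_1,g_3), S(f_2,g_3)) all reduce to 0 modulo the current basis, so we have a Gröbner basis.
Inter-reduce: drop elements whose leading term is divisible by another's, tail-reduce, and make monic.
Reduced Gröbner basis: {x_1 - 1/4*x_2 + 5/4, x_2**2 - 7/4*x_2 + 3/4}.

Buchberger on the second generating set:
h_1 = -40*x_1 + 24*x_2**2 - 32*x_2 - 32, LT = x_1.
h_2 = -119*x_1 + 45*x_2**2 - 49*x_2 - 115, LT = x_1.

S(h_1,h_2): lcm = x_1. S = -132/595*x_2**2 + 33/85*x_2 - 99/595.
  leading term x_2**2: no divisor's leading term divides it; move -132/595*x_2**2 to the remainder.
  leading term x_2: no divisor's leading term divides it; move 33/85*x_2 to the remainder.
  leading term 1: no divisor's leading term divides it; move -99/595 to the remainder.
  remainder -132/595*x_2**2 + 33/85*x_2 - 99/595 ≠ 0; add k_3 = -132/595*x_2**2 + 33/85*x_2 - 99/595 to the basis.

The other S-polynomials (S(h_1,k_3), S(h_2,k_3)) all reduce to 0 modulo the current basis, so we have a Gröbner basis.
Inter-reduce: drop elements whose leading term is divisible by another's, tail-reduce, and make monic.
Reduced Gröbner basis: {x_1 - 1/4*x_2 + 5/4, x_2**2 - 7/4*x_2 + 3/4}.

Same reduced basis, so the two generating sets span the same ideal.

Yes, the ideals are equal.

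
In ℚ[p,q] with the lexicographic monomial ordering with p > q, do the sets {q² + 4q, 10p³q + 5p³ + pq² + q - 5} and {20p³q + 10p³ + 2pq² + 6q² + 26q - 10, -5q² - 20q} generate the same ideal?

For a fixed monomial order, each ideal has a unique reduced Gröbner basis; comparing bases decides equality.
Buchberger on the first generating set:
f_1 = q² + 4q, LT = q².
f_2 = 10p³q + 5p³ + pq² + q - 5, LT = p³q.

S(f_1,f_2): lcm = p³q². S = 7/2p³q - 1/10pq³ - 1/10q² + ½q.
  leading term p³q: subtract (7/20)·f_2 from 7/2p³q - 1/10pq³ - 1/10q² + ½q → -7/4p³ - 1/10pq³ - 7/20pq² - 1/10q² + 3/20q + 7/4
  leading term p³: no divisor's leading term divides it; move -7/4p³ to the remainder.
  leading term pq³: subtract (-1/10pq)·f_1 from -1/10pq³ - 7/20pq² - 1/10q² + 3/20q + 7/4 → 1/20pq² - 1/10q² + 3/20q + 7/4
  leading term pq²: subtract (1/20p)·f_1 from 1/20pq² - 1/10q² + 3/20q + 7/4 → -⅕pq - 1/10q² + 3/20q + 7/4
  leading term pq: no divisor's leading term divides it; move -⅕pq to the remainder.
  leading term q²: subtract (-1/10)·f_1 from -1/10q² + 3/20q + 7/4 → 11/20q + 7/4
  leading term q: no divisor's leading term divides it; move 11/20q to the remainder.
  leading term 1: no divisor's leading term divides it; move 7/4 to the remainder.
  remainder -7/4p³ - ⅕pq + 11/20q + 7/4 ≠ 0; add g_3 = -7/4p³ - ⅕pq + 11/20q + 7/4 to the basis.

The other S-polynomials (S(f_1,g_3), S(f_2,g_3)) all reduce to 0 modulo the current basis, so we have a Gröbner basis.
Inter-reduce: drop elements whose leading term is divisible by another's, tail-reduce, and make monic.
Reduced Gröbner basis: {p³ + 4/35pq - 11/35q - 1, q² + 4q}.

Buchberger on the second generating set:
h_1 = 20p³q + 10p³ + 2pq² + 6q² + 26q - 10, LT = p³q.
h_2 = -5q² - 20q, LT = q².

S(h_1,h_2): lcm = p³q². S = -7/2p³q + 1/10pq³ + 3/10q³ + 13/10q² - ½q.
  leading term p³q: subtract (-7/40)·h_1 from -7/2p³q + 1/10pq³ + 3/10q³ + 13/10q² - ½q → 7/4p³ + 1/10pq³ + 7/20pq² + 3/10q³ + 47/20q² + 81/20q - 7/4
  leading term p³: no divisor's leading term divides it; move 7/4p³ to the remainder.
  leading term pq³: subtract (-1/50pq)·h_2 from 1/10pq³ + 7/20pq² + 3/10q³ + 47/20q² + 81/20q - 7/4 → -1/20pq² + 3/10q³ + 47/20q² + 81/20q - 7/4
  leading term pq²: subtract (1/100p)·h_2 from -1/20pq² + 3/10q³ + 47/20q² + 81/20q - 7/4 → ⅕pq + 3/10q³ + 47/20q² + 81/20q - 7/4
  leading term pq: no divisor's leading term divides it; move ⅕pq to the remainder.
  leading term q³: subtract (-3/50q)·h_2 from 3/10q³ + 47/20q² + 81/20q - 7/4 → 23/20q² + 81/20q - 7/4
  leading term q²: subtract (-23/100)·h_2 from 23/20q² + 81/20q - 7/4 → -11/20q - 7/4
  leading term q: no divisor's leading term divides it; move -11/20q to the remainder.
  leading term 1: no divisor's leading term divides it; move -7/4 to the remainder.
  remainder 7/4p³ + ⅕pq - 11/20q - 7/4 ≠ 0; add k_3 = 7/4p³ + ⅕pq - 11/20q - 7/4 to the basis.

The other S-polynomials (S(h_1,k_3), S(h_2,k_3)) all reduce to 0 modulo the current basis, so we have a Gröbner basis.
Inter-reduce: drop elements whose leading term is divisible by another's, tail-reduce, and make monic.
Reduced Gröbner basis: {p³ + 4/35pq - 11/35q - 1, q² + 4q}.

The two bases agree; hence the ideals are identical.

Yes, the ideals are equal.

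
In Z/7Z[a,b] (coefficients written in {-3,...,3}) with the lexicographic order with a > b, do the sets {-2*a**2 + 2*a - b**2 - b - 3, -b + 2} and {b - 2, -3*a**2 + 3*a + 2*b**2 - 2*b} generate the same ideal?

Yes, the ideals are equal.

Equality of ideals is decidable: compute both reduced Gröbner bases (unique for the ordering) and check whether they agree.
Buchberger on the first generating set:
f_1 = -2*a**2 + 2*a - b**2 - b - 3, LT = a**2.
f_2 = -b + 2, LT = b.

S(f_1,f_2): leading monomials are coprime, so the S-polynomial reduces to 0 (Buchberger's first criterion).
Every S-polynomial of the final basis reduces to 0, so we have a Gröbner basis.
Inter-reduce: drop elements whose leading term is divisible by another's, tail-reduce, and make monic.
Reduced Gröbner basis: {a**2 - a + 1, b - 2}.

Buchberger on the second generating set:
h_1 = b - 2, LT = b.
h_2 = -3*a**2 + 3*a + 2*b**2 - 2*b, LT = a**2.

S(h_1,h_2): leading monomials are coprime, so the S-polynomial reduces to 0 (Buchberger's first criterion).
Every S-polynomial of the final basis reduces to 0, so we have a Gröbner basis.
Inter-reduce: drop elements whose leading term is divisible by another's, tail-reduce, and make monic.
Reduced Gröbner basis: {a**2 - a + 1, b - 2}.

These coincide, so the ideals are equal.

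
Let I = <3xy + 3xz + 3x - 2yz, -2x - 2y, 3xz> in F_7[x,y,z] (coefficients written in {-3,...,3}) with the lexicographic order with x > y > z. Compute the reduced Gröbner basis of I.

The reduced Gröbner basis is the canonical form of the ideal for this ordering.

f_1 = 3xy + 3xz + 3x - 2yz, LT = xy.
f_2 = -2x - 2y, LT = x.
f_3 = 3xz, LT = xz.

S(f_1,f_2): lcm = xy. S = xz + x - y^{2} - 3yz.
  reduce S modulo (f_1, f_2, f_3):
  remainder -y^{2} + 3yz - y ≠ 0; add g_4 = -y^{2} + 3yz - y to the basis.

S(f_1,f_3): lcm = xyz. S = xz^{2} + xz - 3yz^{2}.
  reduce S modulo (f_1, f_2, f_3, g_4):
  remainder 3yz^{2} - yz ≠ 0; add g_5 = 3yz^{2} - yz to the basis.

S(f_2,f_3): lcm = xz. S = yz.
  reduce S modulo (f_1, f_2, f_3, g_4, g_5):
  remainder yz ≠ 0; add g_6 = yz to the basis.

The other S-polynomials (S(f_1,g_4), S(f_2,g_4), S(f_3,g_4), S(f_1,g_5), S(f_2,g_5), S(f_3,g_5), S(g_4,g_5), S(f_1,g_6), S(f_2,g_6), S(f_3,g_6), S(g_4,g_6), S(g_5,g_6)) all reduce to 0 modulo the current basis, so we have a Gröbner basis.
Inter-reduce: drop elements whose leading term is divisible by another's, tail-reduce, and make monic.

G = {x + y, y^{2} + y, yz}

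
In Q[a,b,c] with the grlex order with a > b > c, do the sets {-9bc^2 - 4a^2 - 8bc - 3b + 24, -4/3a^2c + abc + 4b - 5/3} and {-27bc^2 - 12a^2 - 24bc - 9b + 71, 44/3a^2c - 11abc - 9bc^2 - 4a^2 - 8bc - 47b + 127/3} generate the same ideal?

No, the ideals differ.

Since reduced Gröbner bases are canonical representatives of ideals under a given ordering, it suffices to compute and compare them.
Buchberger on the first generating set:
f_1 = -9bc^2 - 4a^2 - 8bc - 3b + 24, LT = bc^2.
f_2 = -4/3a^2c + abc + 4b - 5/3, LT = a^2c.

S(f_1,f_2): lcm = a^2bc^2. S = 3/4ab^2c^2 + 4/9a^4 + 8/9a^2bc + 1/3a^2b + 3b^2c - 8/3a^2 - 5/4bc.
  leading term ab^2c^2: subtract (-1/12ab)·f_1 from 3/4ab^2c^2 + 4/9a^4 + 8/9a^2bc + 1/3a^2b + 3b^2c - 8/3a^2 - 5/4bc → 4/9a^4 - 1/3a^3b + 8/9a^2bc - 2/3ab^2c + 1/3a^2b - 1/4ab^2 + 3b^2c - 8/3a^2 + 2ab - 5/4bc
  leading term a^4: no divisor's leading term divides it; move 4/9a^4 to the remainder.
  leading term a^3b: no divisor's leading term divides it; move -1/3a^3b to the remainder.
  leading term a^2bc: subtract (-2/3b)·f_2 from 8/9a^2bc - 2/3ab^2c + 1/3a^2b - 1/4ab^2 + 3b^2c - 8/3a^2 + 2ab - 5/4bc → 1/3a^2b - 1/4ab^2 + 3b^2c - 8/3a^2 + 2ab + 8/3b^2 - 5/4bc - 10/9b
  leading term a^2b: no divisor's leading term divides it; move 1/3a^2b to the remainder.
  leading term ab^2: no divisor's leading term divides it; move -1/4ab^2 to the remainder.
  leading term b^2c: no divisor's leading term divides it; move 3b^2c to the remainder.
  leading term a^2: no divisor's leading term divides it; move -8/3a^2 to the remainder.
  leading term ab: no divisor's leading term divides it; move 2ab to the remainder.
  leading term b^2: no divisor's leading term divides it; move 8/3b^2 to the remainder.
  leading term bc: no divisor's leading term divides it; move -5/4bc to the remainder.
  leading term b: no divisor's leading term divides it; move -10/9b to the remainder.
  remainder 4/9a^4 - 1/3a^3b + 1/3a^2b - 1/4ab^2 + 3b^2c - 8/3a^2 + 2ab + 8/3b^2 - 5/4bc - 10/9b ≠ 0; add g_3 = 4/9a^4 - 1/3a^3b + 1/3a^2b - 1/4ab^2 + 3b^2c - 8/3a^2 + 2ab + 8/3b^2 - 5/4bc - 10/9b to the basis.

The other S-polynomials (S(f_1,g_3), S(f_2,g_3)) all reduce to 0 modulo the current basis, so we have a Gröbner basis.
Inter-reduce: drop elements whose leading term is divisible by another's, tail-reduce, and make monic.
Reduced Gröbner basis: {a^4 - 3/4a^3b + 3/4a^2b - 9/16ab^2 + 27/4b^2c - 6a^2 + 9/2ab + 6b^2 - 45/16bc - 5/2b, a^2c - 3/4abc - 3b + 5/4, bc^2 + 4/9a^2 + 8/9bc + 1/3b - 8/3}.

Buchberger on the second generating set:
h_1 = -27bc^2 - 12a^2 - 24bc - 9b + 71, LT = bc^2.
h_2 = 44/3a^2c - 11abc - 9bc^2 - 4a^2 - 8bc - 47b + 127/3, LT = a^2c.

S(h_1,h_2): lcm = a^2bc^2. S = 3/4ab^2c^2 + 27/44b^2c^3 + 4/9a^4 + 115/99a^2bc + 6/11b^2c^2 + 1/3a^2b + 141/44b^2c - 71/27a^2 - 127/44bc.
  leading term ab^2c^2: subtract (-1/36ab)·h_1 from 3/4ab^2c^2 + 27/44b^2c^3 + 4/9a^4 + 115/99a^2bc + 6/11b^2c^2 + 1/3a^2b + 141/44b^2c - 71/27a^2 - 127/44bc → 27/44b^2c^3 + 4/9a^4 - 1/3a^3b + 115/99a^2bc - 2/3ab^2c + 6/11b^2c^2 + 1/3a^2b - 1/4ab^2 + 141/44b^2c - 71/27a^2 + 71/36ab - 127/44bc
  leading term b^2c^3: subtract (-1/44bc)·h_1 from 27/44b^2c^3 + 4/9a^4 - 1/3a^3b + 115/99a^2bc - 2/3ab^2c + 6/11b^2c^2 + 1/3a^2b - 1/4ab^2 + 141/44b^2c - 71/27a^2 + 71/36ab - 127/44bc → 4/9a^4 - 1/3a^3b + 8/9a^2bc - 2/3ab^2c + 1/3a^2b - 1/4ab^2 + 3b^2c - 71/27a^2 + 71/36ab - 14/11bc
  leading term a^4: no divisor's leading term divides it; move 4/9a^4 to the remainder.
  leading term a^3b: no divisor's leading term divides it; move -1/3a^3b to the remainder.
  leading term a^2bc: subtract (2/33b)·h_2 from 8/9a^2bc - 2/3ab^2c + 1/3a^2b - 1/4ab^2 + 3b^2c - 71/27a^2 + 71/36ab - 14/11bc → 6/11b^2c^2 + 19/33a^2b - 1/4ab^2 + 115/33b^2c - 71/27a^2 + 71/36ab + 94/33b^2 - 14/11bc - 254/99b
  leading term b^2c^2: subtract (-2/99b)·h_1 from 6/11b^2c^2 + 19/33a^2b - 1/4ab^2 + 115/33b^2c - 71/27a^2 + 71/36ab + 94/33b^2 - 14/11bc - 254/99b → 1/3a^2b - 1/4ab^2 + 3b^2c - 71/27a^2 + 71/36ab + 8/3b^2 - 14/11bc - 112/99b
  leading term a^2b: no divisor's leading term divides it; move 1/3a^2b to the remainder.
  leading term ab^2: no divisor's leading term divides it; move -1/4ab^2 to the remainder.
  leading term b^2c: no divisor's leading term divides it; move 3b^2c to the remainder.
  leading term a^2: no divisor's leading term divides it; move -71/27a^2 to the remainder.
  leading term ab: no divisor's leading term divides it; move 71/36ab to the remainder.
  leading term b^2: no divisor's leading term divides it; move 8/3b^2 to the remainder.
  leading term bc: no divisor's leading term divides it; move -14/11bc to the remainder.
  leading term b: no divisor's leading term divides it; move -112/99b to the remainder.
  remainder 4/9a^4 - 1/3a^3b + 1/3a^2b - 1/4ab^2 + 3b^2c - 71/27a^2 + 71/36ab + 8/3b^2 - 14/11bc - 112/99b ≠ 0; add k_3 = 4/9a^4 - 1/3a^3b + 1/3a^2b - 1/4ab^2 + 3b^2c - 71/27a^2 + 71/36ab + 8/3b^2 - 14/11bc - 112/99b to the basis.

The other S-polynomials (S(h_1,k_3), S(h_2,k_3)) all reduce to 0 modulo the current basis, so we have a Gröbner basis.
Inter-reduce: drop elements whose leading term is divisible by another's, tail-reduce, and make monic.
Reduced Gröbner basis: {a^4 - 3/4a^3b + 3/4a^2b - 9/16ab^2 + 27/4b^2c - 71/12a^2 + 71/16ab + 6b^2 - 63/22bc - 28/11b, a^2c - 3/4abc - 3b + 14/11, bc^2 + 4/9a^2 + 8/9bc + 1/3b - 71/27}.

Since the reduced bases disagree, the two ideals are not the same.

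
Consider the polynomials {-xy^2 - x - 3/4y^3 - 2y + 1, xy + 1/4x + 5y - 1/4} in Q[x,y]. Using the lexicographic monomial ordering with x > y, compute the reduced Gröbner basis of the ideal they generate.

f_1 = -xy^2 - x - 3/4y^3 - 2y + 1, LT = xy^2.
f_2 = xy + 1/4x + 5y - 1/4, LT = xy.

S(f_1,f_2): lcm = xy^2. S = -1/4xy + x + 3/4y^3 - 5y^2 + 9/4y - 1.
  leading term xy: subtract (-1/4)·f_2 from -1/4xy + x + 3/4y^3 - 5y^2 + 9/4y - 1 → 17/16x + 3/4y^3 - 5y^2 + 7/2y - 17/16
  leading term x: no divisor's leading term divides it; move 17/16x to the remainder.
  leading term y^3: no divisor's leading term divides it; move 3/4y^3 to the remainder.
  leading term y^2: no divisor's leading term divides it; move -5y^2 to the remainder.
  leading term y: no divisor's leading term divides it; move 7/2y to the remainder.
  leading term 1: no divisor's leading term divides it; move -17/16 to the remainder.
  remainder 17/16x + 3/4y^3 - 5y^2 + 7/2y - 17/16 ≠ 0; add g_3 = 17/16x + 3/4y^3 - 5y^2 + 7/2y - 17/16 to the basis.

S(f_1,g_3): lcm = xy^2. S = x - 12/17y^5 + 80/17y^4 - 173/68y^3 + y^2 + 2y - 1.
  leading term x: subtract (16/17)·g_3 from x - 12/17y^5 + 80/17y^4 - 173/68y^3 + y^2 + 2y - 1 → -12/17y^5 + 80/17y^4 - 13/4y^3 + 97/17y^2 - 22/17y
  leading term y^5: no divisor's leading term divides it; move -12/17y^5 to the remainder.
  leading term y^4: no divisor's leading term divides it; move 80/17y^4 to the remainder.
  leading term y^3: no divisor's leading term divides it; move -13/4y^3 to the remainder.
  leading term y^2: no divisor's leading term divides it; move 97/17y^2 to the remainder.
  leading term y: no divisor's leading term divides it; move -22/17y to the remainder.
  remainder -12/17y^5 + 80/17y^4 - 13/4y^3 + 97/17y^2 - 22/17y ≠ 0; add g_4 = -12/17y^5 + 80/17y^4 - 13/4y^3 + 97/17y^2 - 22/17y to the basis.

S(f_2,g_3): lcm = xy. S = 1/4x - 12/17y^4 + 80/17y^3 - 56/17y^2 + 6y - 1/4.
  leading term x: subtract (4/17)·g_3 from 1/4x - 12/17y^4 + 80/17y^3 - 56/17y^2 + 6y - 1/4 → -12/17y^4 + 77/17y^3 - 36/17y^2 + 88/17y
  leading term y^4: no divisor's leading term divides it; move -12/17y^4 to the remainder.
  leading term y^3: no divisor's leading term divides it; move 77/17y^3 to the remainder.
  leading term y^2: no divisor's leading term divides it; move -36/17y^2 to the remainder.
  leading term y: no divisor's leading term divides it; move 88/17y to the remainder.
  remainder -12/17y^4 + 77/17y^3 - 36/17y^2 + 88/17y ≠ 0; add g_5 = -12/17y^4 + 77/17y^3 - 36/17y^2 + 88/17y to the basis.

The other S-polynomials (S(f_1,g_4), S(f_2,g_4), S(g_3,g_4), S(f_1,g_5), S(f_2,g_5), S(g_3,g_5), S(g_4,g_5)) all reduce to 0 modulo the current basis, so we have a Gröbner basis.
Inter-reduce: drop elements whose leading term is divisible by another's, tail-reduce, and make monic.

G = {x + 12/17y^3 - 80/17y^2 + 56/17y - 1, y^4 - 77/12y^3 + 3y^2 - 22/3y}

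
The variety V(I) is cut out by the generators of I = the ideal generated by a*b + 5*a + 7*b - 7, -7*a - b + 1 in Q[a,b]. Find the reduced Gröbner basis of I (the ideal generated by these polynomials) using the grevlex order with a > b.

G = {b**2 - 45*b + 44, a + 1/7*b - 1/7}

f_1 = a*b + 5*a + 7*b - 7, LT = a*b.
f_2 = -7*a - b + 1, LT = a.

S(f_1,f_2): lcm = a*b. S = -1/7*b**2 + 5*a + 50/7*b - 7.
  leading term b**2: no divisor's leading term divides it; move -1/7*b**2 to the remainder.
  leading term a: subtract (-5/7)·f_2 from 5*a + 50/7*b - 7 → 45/7*b - 44/7
  leading term b: no divisor's leading term divides it; move 45/7*b to the remainder.
  leading term 1: no divisor's leading term divides it; move -44/7 to the remainder.
  remainder -1/7*b**2 + 45/7*b - 44/7 ≠ 0; add g_3 = -1/7*b**2 + 45/7*b - 44/7 to the basis.

The other S-polynomials (S(f_1,g_3), S(f_2,g_3)) all reduce to 0 modulo the current basis, so we have a Gröbner basis.
Inter-reduce: drop elements whose leading term is divisible by another's, tail-reduce, and make monic.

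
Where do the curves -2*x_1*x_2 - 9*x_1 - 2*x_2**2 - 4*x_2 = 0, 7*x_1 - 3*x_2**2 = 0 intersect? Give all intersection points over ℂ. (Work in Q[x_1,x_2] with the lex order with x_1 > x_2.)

{(0, 0), (41*sqrt(1009)/168 + 1345/168, -41/12 - sqrt(1009)/12), (1345/168 - 41*sqrt(1009)/168, -41/12 + sqrt(1009)/12)}

Compute a lex Gröbner basis by Buchberger's algorithm.
f_1 = -2*x_1*x_2 - 9*x_1 - 2*x_2**2 - 4*x_2, LT = x_1*x_2.
f_2 = 7*x_1 - 3*x_2**2, LT = x_1.

S(f_1,f_2): lcm = x_1*x_2. S = 9/2*x_1 + 3/7*x_2**3 + x_2**2 + 2*x_2.
  reduce S modulo (f_1, f_2):
  remainder 3/7*x_2**3 + 41/14*x_2**2 + 2*x_2 ≠ 0; add h_3 = 3/7*x_2**3 + 41/14*x_2**2 + 2*x_2 to the basis.

The other S-polynomials (S(f_1,h_3), S(f_2,h_3)) all reduce to 0 modulo the current basis, so we have a Gröbner basis.
Inter-reduce: drop elements whose leading term is divisible by another's, tail-reduce, and make monic.
Reduced Gröbner basis: {x_1 - 3/7*x_2**2, x_2**3 + 41/6*x_2**2 + 14/3*x_2}.

Since the basis is lex-ordered, x_2**3 + 41/6*x_2**2 + 14/3*x_2 is univariate in x_2. Its roots are {0, -41/12 - sqrt(1009)/12, -41/12 + sqrt(1009)/12}. Back-substituting each root into the other basis elements fixes the other coordinates.
  x_2 = 0: the earlier basis element becomes x_1 = 0, giving x_1 = 0 — point (0, 0).
  x_2 = -41/12 - sqrt(1009)/12: the earlier basis element becomes x_1 - 1345/168 - 41*sqrt(1009)/168 = 0, giving x_1 = 41*sqrt(1009)/168 + 1345/168 — point (41*sqrt(1009)/168 + 1345/168, -41/12 - sqrt(1009)/12).
  x_2 = -41/12 + sqrt(1009)/12: the earlier basis element becomes x_1 - 1345/168 + 41*sqrt(1009)/168 = 0, giving x_1 = 1345/168 - 41*sqrt(1009)/168 — point (1345/168 - 41*sqrt(1009)/168, -41/12 + sqrt(1009)/12).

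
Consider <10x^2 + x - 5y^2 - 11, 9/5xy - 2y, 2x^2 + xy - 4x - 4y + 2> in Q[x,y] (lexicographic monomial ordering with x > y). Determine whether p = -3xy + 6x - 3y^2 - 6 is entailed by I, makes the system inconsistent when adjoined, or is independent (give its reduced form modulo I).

-3xy + 6x - 3y^2 - 6 lies in I (it reduces to 0).

First compute the reduced Gröbner basis of I by Buchberger's algorithm.
f_1 = 10x^2 + x - 5y^2 - 11, LT = x^2.
f_2 = 9/5xy - 2y, LT = xy.
f_3 = 2x^2 + xy - 4x - 4y + 2, LT = x^2.

S(f_1,f_2): lcm = x^2y. S = 109/90xy - 1/2y^3 - 11/10y.
  reduce S modulo (f_1, f_2, f_3):
  remainder -1/2y^3 + 199/810y ≠ 0; add h_4 = -1/2y^3 + 199/810y to the basis.

S(f_1,f_3): lcm = x^2. S = -1/2xy + 21/10x - 1/2y^2 + 2y - 21/10.
  reduce S modulo (f_1, f_2, f_3, h_4):
  remainder 21/10x - 1/2y^2 + 13/9y - 21/10 ≠ 0; add h_5 = 21/10x - 1/2y^2 + 13/9y - 21/10 to the basis.

S(f_2,f_3): lcm = x^2y. S = -1/2xy^2 + 8/9xy + 2y^2 - y.
  reduce S modulo (f_1, f_2, f_3, h_4, h_5):
  remainder 13/9y^2 - 1/81y ≠ 0; add h_6 = 13/9y^2 - 1/81y to the basis.

S(f_1,h_5): lcm = x^2. S = 5/21xy^2 - 130/189xy + 11/10x - 1/2y^2 - 11/10.
  reduce S modulo (f_1, f_2, f_3, h_4, h_5, h_6):
  remainder -33626/22113y ≠ 0; add h_7 = -33626/22113y to the basis.

The other S-polynomials (S(f_1,h_4), S(f_2,h_4), S(f_3,h_4), S(f_2,h_5), S(f_3,h_5), S(h_4,h_5), S(f_1,h_6), S(f_2,h_6), S(f_3,h_6), S(h_4,h_6), S(h_5,h_6), S(f_1,h_7), S(f_2,h_7), S(f_3,h_7), S(h_4,h_7), S(h_5,h_7), S(h_6,h_7)) all reduce to 0 modulo the current basis, so we have a Gröbner basis.
Inter-reduce: drop elements whose leading term is divisible by another's, tail-reduce, and make monic.
Reduced Gröbner basis: {x - 1, y}.
Label its elements g_1 = x - 1, g_2 = y.

Reduce p = -3xy + 6x - 3y^2 - 6 modulo G:
  leading term xy: subtract (-3y)·g_1 from -3xy + 6x - 3y^2 - 6 → 6x - 3y^2 - 3y - 6
  leading term x: subtract (6)·g_1 from 6x - 3y^2 - 3y - 6 → -3y^2 - 3y
  leading term y^2: subtract (-3y)·g_2 from -3y^2 - 3y → -3y
  leading term y: subtract (-3)·g_2 from -3y → 0
  normal form = 0.
Since the normal form is 0, p ∈ I.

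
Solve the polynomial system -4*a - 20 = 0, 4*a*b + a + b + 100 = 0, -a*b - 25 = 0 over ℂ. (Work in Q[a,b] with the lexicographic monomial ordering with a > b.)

{(-5, 5)}

Compute a lex Gröbner basis by Buchberger's algorithm.
f_1 = -4*a - 20, LT = a.
f_2 = 4*a*b + a + b + 100, LT = a*b.
f_3 = -a*b - 25, LT = a*b.

S(f_1,f_2): lcm = a*b. S = -1/4*a + 19/4*b - 25.
  leading term a: subtract (1/16)·f_1 from -1/4*a + 19/4*b - 25 → 19/4*b - 95/4
  leading term b: no divisor's leading term divides it; move 19/4*b to the remainder.
  leading term 1: no divisor's leading term divides it; move -95/4 to the remainder.
  remainder 19/4*b - 95/4 ≠ 0; add h_4 = 19/4*b - 95/4 to the basis.

The other S-polynomials (S(f_1,f_3), S(f_2,f_3), S(f_1,h_4), S(f_2,h_4), S(f_3,h_4)) all reduce to 0 modulo the current basis, so we have a Gröbner basis.
Inter-reduce: drop elements whose leading term is divisible by another's, tail-reduce, and make monic.
Reduced Gröbner basis: {a + 5, b - 5}.

Elimination: the polynomial b - 5 lies in the elimination ideal for b, so b ∈ {5}. For each such b, the remaining basis elements (now univariate) give the rest of the solution.
  b = 5: the earlier basis element becomes a + 5 = 0, giving a = -5 — point (-5, 5).
Substituting each solution back into the original system confirms all equations vanish.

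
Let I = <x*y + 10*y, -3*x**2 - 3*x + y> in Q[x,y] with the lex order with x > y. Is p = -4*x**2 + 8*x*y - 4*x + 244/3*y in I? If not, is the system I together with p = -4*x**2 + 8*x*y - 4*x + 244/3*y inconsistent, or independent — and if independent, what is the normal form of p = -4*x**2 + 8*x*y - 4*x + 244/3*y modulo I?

First compute the reduced Gröbner basis of I by Buchberger's algorithm.
f_1 = x*y + 10*y, LT = x*y.
f_2 = -3*x**2 - 3*x + y, LT = x**2.

S(f_1,f_2): lcm = x**2*y. S = 9*x*y + 1/3*y**2.
  leading term x*y: subtract (9)·f_1 from 9*x*y + 1/3*y**2 → 1/3*y**2 - 90*y
  leading term y**2: no divisor's leading term divides it; move 1/3*y**2 to the remainder.
  leading term y: no divisor's leading term divides it; move -90*y to the remainder.
  remainder 1/3*y**2 - 90*y ≠ 0; add h_3 = 1/3*y**2 - 90*y to the basis.

The other S-polynomials (S(f_1,h_3), S(f_2,h_3)) all reduce to 0 modulo the current basis, so we have a Gröbner basis.
Inter-reduce: drop elements whose leading term is divisible by another's, tail-reduce, and make monic.
Reduced Gröbner basis: {x**2 + x - 1/3*y, x*y + 10*y, y**2 - 270*y}.
Label its elements g_1 = x**2 + x - 1/3*y, g_2 = x*y + 10*y, g_3 = y**2 - 270*y.

Reduce p = -4*x**2 + 8*x*y - 4*x + 244/3*y modulo G:
  leading term x**2: subtract (-4)·g_1 from -4*x**2 + 8*x*y - 4*x + 244/3*y → 8*x*y + 80*y
  leading term x*y: subtract (8)·g_2 from 8*x*y + 80*y → 0
  normal form = 0.
Since the normal form is 0, p ∈ I.

-4*x**2 + 8*x*y - 4*x + 244/3*y lies in I (it reduces to 0).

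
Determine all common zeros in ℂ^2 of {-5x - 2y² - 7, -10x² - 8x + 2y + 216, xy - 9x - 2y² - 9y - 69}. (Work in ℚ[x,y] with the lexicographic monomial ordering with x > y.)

{(-5, -3)}

Compute a lex Gröbner basis by Buchberger's algorithm.
f_1 = -5x - 2y² - 7, LT = x.
f_2 = -10x² - 8x + 2y + 216, LT = x².
f_3 = xy - 9x - 2y² - 9y - 69, LT = xy.

S(f_1,f_2): lcm = x². S = ⅖xy² + ⅗x + ⅕y + 108/5.
  reduce S modulo (f_1, f_2, f_3):
  remainder -4/25y⁴ - ⅘y² + ⅕y + 519/25 ≠ 0; add h_4 = -4/25y⁴ - ⅘y² + ⅕y + 519/25 to the basis.

S(f_1,f_3): lcm = xy. S = 9x + ⅖y³ + 2y² + 52/5y + 69.
  reduce S modulo (f_1, f_2, f_3, h_4):
  remainder ⅖y³ - 8/5y² + 52/5y + 282/5 ≠ 0; add h_5 = ⅖y³ - 8/5y² + 52/5y + 282/5 to the basis.

S(f_2,f_3): lcm = x²y. S = 9x² + 2xy² + 49/5xy + 69x - ⅕y² - 108/5y.
  reduce S modulo (f_1, f_2, f_3, h_4, h_5):
  remainder -197/5y² + 337/5y + 2784/5 ≠ 0; add h_6 = -197/5y² + 337/5y + 2784/5 to the basis.

S(f_3,h_4): lcm = xy⁴. S = -9xy³ - 5xy² + 5/4xy + 519/4x - 2y⁵ - 9y⁴ - 69y³.
  reduce S modulo (f_1, f_2, f_3, h_4, h_5, h_6):
  remainder 281099/197y + 843297/197 ≠ 0; add h_7 = 281099/197y + 843297/197 to the basis.

The other S-polynomials (S(f_1,h_4), S(f_2,h_4), S(f_1,h_5), S(f_2,h_5), S(f_3,h_5), S(h_4,h_5), S(f_1,h_6), S(f_2,h_6), S(f_3,h_6), S(h_4,h_6), S(h_5,h_6), S(f_1,h_7), S(f_2,h_7), S(f_3,h_7), S(h_4,h_7), S(h_5,h_7), S(h_6,h_7)) all reduce to 0 modulo the current basis, so we have a Gröbner basis.
Inter-reduce: drop elements whose leading term is divisible by another's, tail-reduce, and make monic.
Reduced Gröbner basis: {x + 5, y + 3}.

Since the basis is lex-ordered, y + 3 is univariate in y. Its roots are {-3}. Back-substituting each root into the other basis elements fixes the other coordinates.
  y = -3: the earlier basis element becomes x + 5 = 0, giving x = -5 — point (-5, -3).
A lex Gröbner basis triangularizes the system, enabling back-substitution.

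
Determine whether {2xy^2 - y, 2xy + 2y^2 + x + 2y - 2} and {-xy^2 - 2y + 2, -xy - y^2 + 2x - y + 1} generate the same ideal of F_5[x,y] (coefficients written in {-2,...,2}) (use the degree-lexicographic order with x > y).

Since reduced Gröbner bases are canonical representatives of ideals under a given ordering, it suffices to compute and compare them.
Buchberger on the first generating set:
f_1 = 2xy^2 - y, LT = xy^2.
f_2 = 2xy + 2y^2 + x + 2y - 2, LT = xy.

S(f_1,f_2): lcm = xy^2. S = -y^3 + 2xy - y^2 - 2y.
  leading term y^3: no divisor's leading term divides it; move -y^3 to the remainder.
  leading term xy: subtract (1)·f_2 from 2xy - y^2 - 2y → 2y^2 - x + y + 2
  leading term y^2: no divisor's leading term divides it; move 2y^2 to the remainder.
  leading term x: no divisor's leading term divides it; move -x to the remainder.
  leading term y: no divisor's leading term divides it; move y to the remainder.
  leading term 1: no divisor's leading term divides it; move 2 to the remainder.
  remainder -y^3 + 2y^2 - x + y + 2 ≠ 0; add g_3 = -y^3 + 2y^2 - x + y + 2 to the basis.

S(f_1,g_3): lcm = xy^3. S = 2xy^2 - x^2 + xy + 2y^2 + 2x.
  leading term xy^2: subtract (1)·f_1 from 2xy^2 - x^2 + xy + 2y^2 + 2x → -x^2 + xy + 2y^2 + 2x + y
  leading term x^2: no divisor's leading term divides it; move -x^2 to the remainder.
  leading term xy: subtract (-2)·f_2 from xy + 2y^2 + 2x + y → y^2 - x + 1
  leading term y^2: no divisor's leading term divides it; move y^2 to the remainder.
  leading term x: no divisor's leading term divides it; move -x to the remainder.
  leading term 1: no divisor's leading term divides it; move 1 to the remainder.
  remainder -x^2 + y^2 - x + 1 ≠ 0; add g_4 = -x^2 + y^2 - x + 1 to the basis.

The other S-polynomials (S(f_2,g_3), S(f_1,g_4), S(f_2,g_4), S(g_3,g_4)) all reduce to 0 modulo the current basis, so we have a Gröbner basis.
Inter-reduce: drop elements whose leading term is divisible by another's, tail-reduce, and make monic.
Reduced Gröbner basis: {y^3 - 2y^2 + x - y - 2, x^2 - y^2 + x - 1, xy + y^2 - 2x + y - 1}.

Buchberger on the second generating set:
h_1 = -xy^2 - 2y + 2, LT = xy^2.
h_2 = -xy - y^2 + 2x - y + 1, LT = xy.

S(h_1,h_2): lcm = xy^2. S = -y^3 + 2xy - y^2 - 2y - 2.
  leading term y^3: no divisor's leading term divides it; move -y^3 to the remainder.
  leading term xy: subtract (-2)·h_2 from 2xy - y^2 - 2y - 2 → 2y^2 - x + y
  leading term y^2: no divisor's leading term divides it; move 2y^2 to the remainder.
  leading term x: no divisor's leading term divides it; move -x to the remainder.
  leading term y: no divisor's leading term divides it; move y to the remainder.
  remainder -y^3 + 2y^2 - x + y ≠ 0; add k_3 = -y^3 + 2y^2 - x + y to the basis.

S(h_1,k_3): lcm = xy^3. S = 2xy^2 - x^2 + xy + 2y^2 - 2y.
  leading term xy^2: subtract (-2)·h_1 from 2xy^2 - x^2 + xy + 2y^2 - 2y → -x^2 + xy + 2y^2 - y - 1
  leading term x^2: no divisor's leading term divides it; move -x^2 to the remainder.
  leading term xy: subtract (-1)·h_2 from xy + 2y^2 - y - 1 → y^2 + 2x - 2y
  leading term y^2: no divisor's leading term divides it; move y^2 to the remainder.
  leading term x: no divisor's leading term divides it; move 2x to the remainder.
  leading term y: no divisor's leading term divides it; move -2y to the remainder.
  remainder -x^2 + y^2 + 2x - 2y ≠ 0; add k_4 = -x^2 + y^2 + 2x - 2y to the basis.

The other S-polynomials (S(h_2,k_3), S(h_1,k_4), S(h_2,k_4), S(k_3,k_4)) all reduce to 0 modulo the current basis, so we have a Gröbner basis.
Inter-reduce: drop elements whose leading term is divisible by another's, tail-reduce, and make monic.
Reduced Gröbner basis: {y^3 - 2y^2 + x - y, x^2 - y^2 - 2x + 2y, xy + y^2 - 2x + y - 1}.

Since the reduced bases disagree, the two ideals are not the same.

No, the ideals differ.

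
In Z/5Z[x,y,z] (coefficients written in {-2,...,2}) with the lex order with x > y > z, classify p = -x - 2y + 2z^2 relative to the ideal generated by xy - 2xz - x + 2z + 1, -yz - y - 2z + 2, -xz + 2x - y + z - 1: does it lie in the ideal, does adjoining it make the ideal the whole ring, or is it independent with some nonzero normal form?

First compute the reduced Gröbner basis of I by Buchberger's algorithm.
f_1 = xy - 2xz - x + 2z + 1, LT = xy.
f_2 = -yz - y - 2z + 2, LT = yz.
f_3 = -xz + 2x - y + z - 1, LT = xz.

S(f_1,f_2): lcm = xyz. S = -xy - 2xz^2 + 2xz + 2x + 2z^2 + z.
  leading term xy: subtract (-1)·f_1 from -xy - 2xz^2 + 2xz + 2x + 2z^2 + z → -2xz^2 + x + 2z^2 - 2z + 1
  leading term xz^2: subtract (2z)·f_3 from -2xz^2 + x + 2z^2 - 2z + 1 → xz + x + 2yz + 1
  leading term xz: subtract (-1)·f_3 from xz + x + 2yz + 1 → -2x + 2yz - y + z
  leading term x: no divisor's leading term divides it; move -2x to the remainder.
  leading term yz: subtract (-2)·f_2 from 2yz - y + z → 2y + 2z - 1
  leading term y: no divisor's leading term divides it; move 2y to the remainder.
  leading term z: no divisor's leading term divides it; move 2z to the remainder.
  leading term 1: no divisor's leading term divides it; move -1 to the remainder.
  remainder -2x + 2y + 2z - 1 ≠ 0; add h_4 = -2x + 2y + 2z - 1 to the basis.

S(f_1,f_3): lcm = xyz. S = 2xy - 2xz^2 - xz - y^2 + yz - y + 2z^2 + z.
  leading term xy: subtract (2)·f_1 from 2xy - 2xz^2 - xz - y^2 + yz - y + 2z^2 + z → -2xz^2 - 2xz + 2x - y^2 + yz - y + 2z^2 + 2z - 2
  leading term xz^2: subtract (2z)·f_3 from -2xz^2 - 2xz + 2x - y^2 + yz - y + 2z^2 + 2z - 2 → -xz + 2x - y^2 - 2yz - y - z - 2
  leading term xz: subtract (1)·f_3 from -xz + 2x - y^2 - 2yz - y - z - 2 → -y^2 - 2yz - 2z - 1
  leading term y^2: no divisor's leading term divides it; move -y^2 to the remainder.
  leading term yz: subtract (2)·f_2 from -2yz - 2z - 1 → 2y + 2z
  leading term y: no divisor's leading term divides it; move 2y to the remainder.
  leading term z: no divisor's leading term divides it; move 2z to the remainder.
  remainder -y^2 + 2y + 2z ≠ 0; add h_5 = -y^2 + 2y + 2z to the basis.

S(f_3,h_4): lcm = xz. S = -2x + yz + y + z^2 + z + 1.
  leading term x: subtract (1)·h_4 from -2x + yz + y + z^2 + z + 1 → yz - y + z^2 - z + 2
  leading term yz: subtract (-1)·f_2 from yz - y + z^2 - z + 2 → -2y + z^2 + 2z - 1
  leading term y: no divisor's leading term divides it; move -2y to the remainder.
  leading term z^2: no divisor's leading term divides it; move z^2 to the remainder.
  leading term z: no divisor's leading term divides it; move 2z to the remainder.
  leading term 1: no divisor's leading term divides it; move -1 to the remainder.
  remainder -2y + z^2 + 2z - 1 ≠ 0; add h_6 = -2y + z^2 + 2z - 1 to the basis.

S(f_2,h_6): lcm = yz. S = y - 2z^3 + z^2 - z - 2.
  leading term y: subtract (2)·h_6 from y - 2z^3 + z^2 - z - 2 → -2z^3 - z^2
  leading term z^3: no divisor's leading term divides it; move -2z^3 to the remainder.
  leading term z^2: no divisor's leading term divides it; move -z^2 to the remainder.
  remainder -2z^3 - z^2 ≠ 0; add h_7 = -2z^3 - z^2 to the basis.

The other S-polynomials (S(f_2,f_3), S(f_1,h_4), S(f_2,h_4), S(f_1,h_5), S(f_2,h_5), S(f_3,h_5), S(h_4,h_5), S(f_1,h_6), S(f_3,h_6), S(h_4,h_6), S(h_5,h_6), S(f_1,h_7), S(f_2,h_7), S(f_3,h_7), S(h_4,h_7), S(h_5,h_7), S(h_6,h_7)) all reduce to 0 modulo the current basis, so we have a Gröbner basis.
Inter-reduce: drop elements whose leading term is divisible by another's, tail-reduce, and make monic.
Reduced Gröbner basis: {x + 2z^2 - 2z + 1, y + 2z^2 - z - 2, z^3 - 2z^2}.
Label its elements g_1 = x + 2z^2 - 2z + 1, g_2 = y + 2z^2 - z - 2, g_3 = z^3 - 2z^2.

Reduce p = -x - 2y + 2z^2 modulo G:
  leading term x: subtract (-1)·g_1 from -x - 2y + 2z^2 → -2y - z^2 - 2z + 1
  leading term y: subtract (-2)·g_2 from -2y - z^2 - 2z + 1 → -2z^2 + z + 2
  leading term z^2: no divisor's leading term divides it; move -2z^2 to the remainder.
  leading term z: no divisor's leading term divides it; move z to the remainder.
  leading term 1: no divisor's leading term divides it; move 2 to the remainder.
  normal form = -2z^2 + z + 2.
The normal form is nonzero, so p ∉ I. Since p minus its normal form lies in I, I + (p) = I + (r) where r = -2z^2 + z + 2; decide whether this ideal is the whole ring.
Run Buchberger on G together with r (pairs among the g_i already reduce to 0 since G is a Gröbner basis):
g_1 = x + 2z^2 - 2z + 1, LT = x.
g_2 = y + 2z^2 - z - 2, LT = y.
g_3 = z^3 - 2z^2, LT = z^3.
r = -2z^2 + z + 2, LT = z^2.

S(g_3,r): lcm = z^3. S = z^2 + z.
  leading term z^2: subtract (2)·r from z^2 + z → -z + 1
  leading term z: no divisor's leading term divides it; move -z to the remainder.
  leading term 1: no divisor's leading term divides it; move 1 to the remainder.
  remainder -z + 1 ≠ 0; add m_5 = -z + 1 to the basis.

S(g_3,m_5): lcm = z^3. S = -z^2.
  leading term z^2: subtract (-2)·r from -z^2 → 2z - 1
  leading term z: subtract (-2)·m_5 from 2z - 1 → 1
  leading term 1: no divisor's leading term divides it; move 1 to the remainder.
  remainder 1 ≠ 0; add m_6 = 1 to the basis.

The other S-polynomials (S(g_1,g_2), S(g_1,g_3), S(g_1,r), S(g_2,g_3), S(g_2,r), S(g_1,m_5), S(g_2,m_5), S(r,m_5), S(g_1,m_6), S(g_2,m_6), S(g_3,m_6), S(r,m_6), S(m_5,m_6)) all reduce to 0 modulo the current basis, so we have a Gröbner basis.
Inter-reduce: drop elements whose leading term is divisible by another's, tail-reduce, and make monic.
Reduced Gröbner basis: {1}.
The reduced Gröbner basis of I + (p) is {1}: the ideal is the whole ring, so the enlarged system has no common solution — adjoining p is inconsistent.

Adjoining -x - 2y + 2z^2 makes the ideal the whole ring: the system is inconsistent.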